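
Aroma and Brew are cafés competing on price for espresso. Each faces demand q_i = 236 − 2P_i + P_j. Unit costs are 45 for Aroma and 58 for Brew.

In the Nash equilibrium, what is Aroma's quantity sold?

130.8

Aroma's profit: π = (P_{Aroma} − 45)(236 − 2P_{Aroma} + P_{Brew}).
∂π/∂P_{Aroma} = 326 − 4P_{Aroma} + P_{Brew} = 0 ⇒ P_{Aroma} = 81.5 + 0.25P_{Brew}.
Similarly P_{Brew} = 88 + 0.25P_{Aroma}.
Plugging P_{Brew} into Aroma's best response: P_{Aroma} = 81.5 + 0.25(88 + 0.25P_{Aroma}) ⇒ 0.9375P_{Aroma} = 103.5, so P_{Aroma} = 110.4.
Then P_{Brew} = 88 + 0.25·110.4 = 115.6.
q_{Aroma} = 236 − 2·110.4 + 115.6 = 130.8.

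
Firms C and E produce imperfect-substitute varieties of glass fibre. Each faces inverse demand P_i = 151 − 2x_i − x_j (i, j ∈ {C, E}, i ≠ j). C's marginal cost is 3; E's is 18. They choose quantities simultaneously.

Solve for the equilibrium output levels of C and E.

Firm C's profit: π = x_C(151 − 2x_C − x_E) − 3x_C.
∂π/∂x_C = 148 − 4x_C − x_E = 0 ⇒ x_C = 37 − 0.25x_E.
Similarly x_E = 33.25 − 0.25x_C.
Plugging x_E into C's best response: x_C = 37 − 0.25(33.25 − 0.25x_C) ⇒ 0.9375x_C = 28.6875, so x_C = 30.6.
Then x_E = 33.25 − 0.25·30.6 = 25.6.

30.6, 25.6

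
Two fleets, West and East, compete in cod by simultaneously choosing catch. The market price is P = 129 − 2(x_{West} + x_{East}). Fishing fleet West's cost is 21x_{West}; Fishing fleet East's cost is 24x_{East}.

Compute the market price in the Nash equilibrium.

Fishing fleet West's profit: π = x_{West}(129 − 2(x_{West} + x_{East})) − 21x_{West}.
∂π/∂x_{West} = 108 − 4x_{West} − 2x_{East} = 0, so x_{West} = 27 − 0.5x_{East}.
By the same steps for East: x_{East} = 26.25 − 0.5x_{West}.
Plugging x_{East} into West's best response: x_{West} = 27 − 0.5(26.25 − 0.5x_{West}) ⇒ 0.75x_{West} = 13.875, so x_{West} = 18.5.
Then x_{East} = 26.25 − 0.5·18.5 = 17.
Equilibrium price: P = 129 − 2·35.5 = 58.

58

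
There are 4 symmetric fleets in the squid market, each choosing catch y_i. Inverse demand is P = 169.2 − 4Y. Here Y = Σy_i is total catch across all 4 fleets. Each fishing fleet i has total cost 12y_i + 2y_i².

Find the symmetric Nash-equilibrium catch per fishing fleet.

6.55

A representative fishing fleet's profit is π_i = y_i(169.2 − 4Y) − 12y_i − 2y_i², with Y = y_i + Σ_{j≠i} y_j.
First-order condition: 157.2 − 12y_i − 4Σ_{j≠i} y_j = 0.
With identical fishing fleets, set every y_j = y: then 157.2 − 12y − 12y = 0, i.e. y = 157.2/24 = 6.55.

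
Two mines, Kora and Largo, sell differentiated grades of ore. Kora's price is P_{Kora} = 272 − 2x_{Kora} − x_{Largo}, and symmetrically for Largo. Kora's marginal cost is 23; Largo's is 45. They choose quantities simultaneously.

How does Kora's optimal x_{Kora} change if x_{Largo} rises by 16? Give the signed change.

Mine Kora's profit: π = x_{Kora}(272 − 2x_{Kora} − x_{Largo}) − 23x_{Kora}.
∂π/∂x_{Kora} = 249 − 4x_{Kora} − x_{Largo} = 0 ⇒ x_{Kora} = 62.25 − 0.25x_{Largo}.
The reaction-function slope is −0.25, so a 16-unit rise in x_{Largo} moves x_{Kora} by −0.25 × 16 = −4. Kora's best response falls — the actions are strategic substitutes.

-4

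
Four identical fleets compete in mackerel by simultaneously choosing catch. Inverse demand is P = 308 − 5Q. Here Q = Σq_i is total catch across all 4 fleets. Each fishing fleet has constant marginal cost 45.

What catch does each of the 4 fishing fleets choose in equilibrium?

10.52

A representative fishing fleet's profit is π_i = q_i(308 − 5Q) − 45q_i, with Q = q_i + Σ_{j≠i} q_j.
First-order condition: 263 − 10q_i − 5Σ_{j≠i} q_j = 0.
With identical fishing fleets, set every q_j = q: then 263 − 10q − 15q = 0, i.e. q = 263/25 = 10.52.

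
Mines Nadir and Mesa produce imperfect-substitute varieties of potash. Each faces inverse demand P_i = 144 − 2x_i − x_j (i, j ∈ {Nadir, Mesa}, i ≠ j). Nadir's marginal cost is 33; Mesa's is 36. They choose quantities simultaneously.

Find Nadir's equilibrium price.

77.8

Mine Nadir's profit: π = x_{Nadir}(144 − 2x_{Nadir} − x_{Mesa}) − 33x_{Nadir}.
∂π/∂x_{Nadir} = 111 − 4x_{Nadir} − x_{Mesa} = 0 ⇒ x_{Nadir} = 27.75 − 0.25x_{Mesa}.
Similarly x_{Mesa} = 27 − 0.25x_{Nadir}.
Plugging x_{Mesa} into Nadir's best response: x_{Nadir} = 27.75 − 0.25(27 − 0.25x_{Nadir}) ⇒ 0.9375x_{Nadir} = 21, so x_{Nadir} = 22.4.
Then x_{Mesa} = 27 − 0.25·22.4 = 21.4.
P_{Nadir} = 144 − 2·22.4 − 21.4 = 77.8.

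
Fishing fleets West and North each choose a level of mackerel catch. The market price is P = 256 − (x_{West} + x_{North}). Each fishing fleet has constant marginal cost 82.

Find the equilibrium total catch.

Fishing fleet West's profit: π = x_{West}(256 − (x_{West} + x_{North})) − 82x_{West}.
∂π/∂x_{West} = 174 − 2x_{West} − x_{North} = 0, so x_{West} = 87 − 0.5x_{North}.
By symmetry x_{North} = x_{West}; substituting into the reaction function, 1.5x_{West} = 87 and x_{West} = 58.
Total catch: 58 + 58 = 116.

116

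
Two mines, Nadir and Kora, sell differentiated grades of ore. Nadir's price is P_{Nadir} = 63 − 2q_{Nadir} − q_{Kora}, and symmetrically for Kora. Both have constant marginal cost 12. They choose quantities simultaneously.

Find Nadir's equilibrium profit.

Mine Nadir's profit: π = q_{Nadir}(63 − 2q_{Nadir} − q_{Kora}) − 12q_{Nadir}.
∂π/∂q_{Nadir} = 51 − 4q_{Nadir} − q_{Kora} = 0 ⇒ q_{Nadir} = 12.75 − 0.25q_{Kora}.
By symmetry q_{Kora} = q_{Nadir}; substituting into the reaction function, 1.25q_{Nadir} = 12.75 and q_{Nadir} = 10.2.
P_{Nadir} = 63 − 2·10.2 − 10.2 = 32.4.
Profit = (32.4 − 12)·10.2 = 208.08.

208.08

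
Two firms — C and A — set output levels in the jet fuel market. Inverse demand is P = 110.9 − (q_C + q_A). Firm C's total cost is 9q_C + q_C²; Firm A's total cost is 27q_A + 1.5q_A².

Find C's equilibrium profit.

Firm C's profit: π = q_C(110.9 − (q_C + q_A)) − 9q_C − q_C².
∂π/∂q_C = 101.9 − 4q_C − q_A = 0, so q_C = 25.475 − 0.25q_A.
For A: ∂π/∂q_A = 83.9 − 5q_A − q_C = 0 ⇒ q_A = 16.78 − 0.2q_C.
Solving the two reaction functions simultaneously: (1 − (−0.25)(−0.2))q_C = 25.475 − 0.25·16.78, so 0.95q_C = 21.28 and q_C = 22.4.
Then q_A = 16.78 − 0.2·22.4 = 12.3.
Price P = 110.9 − 34.7 = 76.2.
C's profit: (76.2 − 9)·22.4 − (22.4)² = 1003.52.

1003.52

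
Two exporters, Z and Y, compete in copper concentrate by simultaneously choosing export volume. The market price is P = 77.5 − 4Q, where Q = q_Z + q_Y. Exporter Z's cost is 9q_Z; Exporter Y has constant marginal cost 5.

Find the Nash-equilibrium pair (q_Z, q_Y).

Exporter Z's profit: π = q_Z(77.5 − 4(q_Z + q_Y)) − 9q_Z.
∂π/∂q_Z = 68.5 − 8q_Z − 4q_Y = 0, so q_Z = 8.5625 − 0.5q_Y.
By the same steps for Y: q_Y = 9.0625 − 0.5q_Z.
Plugging q_Y into Z's best response: q_Z = 8.5625 − 0.5(9.0625 − 0.5q_Z) ⇒ 0.75q_Z = 129/32, so q_Z = 5.375.
Then q_Y = 9.0625 − 0.5·5.375 = 6.375.

5.375, 6.375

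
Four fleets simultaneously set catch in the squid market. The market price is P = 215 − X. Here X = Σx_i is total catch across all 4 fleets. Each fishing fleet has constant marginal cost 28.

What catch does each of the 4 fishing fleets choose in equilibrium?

A representative fishing fleet's profit is π_i = x_i(215 − X) − 28x_i, with X = x_i + Σ_{j≠i} x_j.
First-order condition: 187 − 2x_i − Σ_{j≠i} x_j = 0.
In a symmetric equilibrium every fishing fleet chooses the same x, so Σ_{j≠i} x_j = 3x. The condition becomes 187 − 5x = 0, giving x = 187/5 = 37.4.

37.4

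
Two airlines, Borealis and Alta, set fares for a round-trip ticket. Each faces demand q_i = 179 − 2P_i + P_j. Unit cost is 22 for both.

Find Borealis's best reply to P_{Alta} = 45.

Borealis's profit: π = (P_{Borealis} − 22)(179 − 2P_{Borealis} + P_{Alta}).
∂π/∂P_{Borealis} = 223 − 4P_{Borealis} + P_{Alta} = 0 ⇒ P_{Borealis} = 55.75 + 0.25P_{Alta}.
At P_{Alta} = 45: P_{Borealis} = 55.75 + 0.25·45 = 67.

67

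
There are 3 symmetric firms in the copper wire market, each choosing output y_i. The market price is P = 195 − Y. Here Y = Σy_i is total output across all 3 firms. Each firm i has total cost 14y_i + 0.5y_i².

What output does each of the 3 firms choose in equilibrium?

36.2

A representative firm's profit is π_i = y_i(195 − Y) − 14y_i − 0.5y_i², with Y = y_i + Σ_{j≠i} y_j.
First-order condition: 181 − 3y_i − Σ_{j≠i} y_j = 0.
In a symmetric equilibrium every firm chooses the same y, so Σ_{j≠i} y_j = 2y. The condition becomes 181 − 5y = 0, giving y = 181/5 = 36.2.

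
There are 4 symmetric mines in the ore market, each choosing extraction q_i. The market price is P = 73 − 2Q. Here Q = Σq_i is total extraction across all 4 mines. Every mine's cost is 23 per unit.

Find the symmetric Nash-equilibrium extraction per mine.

A representative mine's profit is π_i = q_i(73 − 2Q) − 23q_i, with Q = q_i + Σ_{j≠i} q_j.
First-order condition: 50 − 4q_i − 2Σ_{j≠i} q_j = 0.
With identical mines, set every q_j = q: then 50 − 4q − 6q = 0, i.e. q = 50/10 = 5.

5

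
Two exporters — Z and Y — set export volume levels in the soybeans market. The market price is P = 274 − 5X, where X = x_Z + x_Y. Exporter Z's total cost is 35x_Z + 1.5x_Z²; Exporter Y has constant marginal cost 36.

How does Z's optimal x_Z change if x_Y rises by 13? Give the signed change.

-5

Exporter Z's profit: π = x_Z(274 − 5(x_Z + x_Y)) − 35x_Z − 1.5x_Z².
∂π/∂x_Z = 239 − 13x_Z − 5x_Y = 0, so x_Z = 239/13 − (5/13)x_Y.
The reaction-function slope is −5/13, so a 13-unit rise in x_Y moves x_Z by −5/13 × 13 = −5. Z's best response falls — the actions are strategic substitutes.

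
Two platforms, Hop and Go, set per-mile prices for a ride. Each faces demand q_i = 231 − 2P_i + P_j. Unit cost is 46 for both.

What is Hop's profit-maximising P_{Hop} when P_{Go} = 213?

Hop's profit: π = (P_{Hop} − 46)(231 − 2P_{Hop} + P_{Go}).
∂π/∂P_{Hop} = 323 − 4P_{Hop} + P_{Go} = 0 ⇒ P_{Hop} = 80.75 + 0.25P_{Go}.
At P_{Go} = 213: P_{Hop} = 80.75 + 0.25·213 = 134.

134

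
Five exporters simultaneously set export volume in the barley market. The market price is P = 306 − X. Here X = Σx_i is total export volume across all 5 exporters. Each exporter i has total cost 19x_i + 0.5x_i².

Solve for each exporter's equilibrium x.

A representative exporter's profit is π_i = x_i(306 − X) − 19x_i − 0.5x_i², with X = x_i + Σ_{j≠i} x_j.
First-order condition: 287 − 3x_i − Σ_{j≠i} x_j = 0.
With identical exporters, set every x_j = x: then 287 − 3x − 4x = 0, i.e. x = 287/7 = 41.

41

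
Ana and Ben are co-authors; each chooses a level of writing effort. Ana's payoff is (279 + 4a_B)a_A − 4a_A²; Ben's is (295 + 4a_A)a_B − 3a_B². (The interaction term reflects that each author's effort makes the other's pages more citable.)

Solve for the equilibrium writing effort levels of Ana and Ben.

89.1875, 108.625

Expanding Ana's payoff: 279a_A + 4a_Ba_A − 4a_A².
∂π/∂a_A = 279 + 4a_B − 8a_A = 0, so a_A = 34.875 + 0.5a_B.
Likewise for Ben: a_B = 295/6 + (2/3)a_A.
Substituting the second reaction function into the first: a_A = 34.875 + 0.5(295/6 + (2/3)a_A), which gives (2/3)a_A = 1427/24 ⇒ a_A = 89.1875.
Then a_B = 295/6 + (2/3)·89.1875 = 108.625.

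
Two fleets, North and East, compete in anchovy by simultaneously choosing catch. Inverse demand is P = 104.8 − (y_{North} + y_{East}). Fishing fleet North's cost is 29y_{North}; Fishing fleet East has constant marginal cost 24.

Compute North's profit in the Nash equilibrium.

Fishing fleet North's profit: π = y_{North}(104.8 − (y_{North} + y_{East})) − 29y_{North}.
∂π/∂y_{North} = 75.8 − 2y_{North} − y_{East} = 0, so y_{North} = 37.9 − 0.5y_{East}.
By the same steps for East: y_{East} = 40.4 − 0.5y_{North}.
Solving the two reaction functions simultaneously: (1 − (−0.5)(−0.5))y_{North} = 37.9 − 0.5·40.4, so 0.75y_{North} = 17.7 and y_{North} = 23.6.
Then y_{East} = 40.4 − 0.5·23.6 = 28.6.
Price P = 104.8 − 52.2 = 52.6.
North's profit: (52.6 − 29)·23.6 = 556.96.

556.96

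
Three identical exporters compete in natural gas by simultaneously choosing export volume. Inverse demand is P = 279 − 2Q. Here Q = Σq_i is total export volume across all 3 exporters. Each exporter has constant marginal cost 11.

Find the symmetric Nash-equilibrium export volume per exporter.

A representative exporter's profit is π_i = q_i(279 − 2Q) − 11q_i, with Q = q_i + Σ_{j≠i} q_j.
First-order condition: 268 − 4q_i − 2Σ_{j≠i} q_j = 0.
In a symmetric equilibrium every exporter chooses the same q, so Σ_{j≠i} q_j = 2q. The condition becomes 268 − 8q = 0, giving q = 268/8 = 33.5.

33.5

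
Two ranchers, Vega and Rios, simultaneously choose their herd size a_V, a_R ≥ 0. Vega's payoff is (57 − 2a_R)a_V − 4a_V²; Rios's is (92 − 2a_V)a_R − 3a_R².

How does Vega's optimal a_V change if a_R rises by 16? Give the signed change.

Expanding Vega's payoff: 57a_V − 2a_Ra_V − 4a_V².
∂π/∂a_V = 57 − 2a_R − 8a_V = 0, so a_V = 7.125 − 0.25a_R.
The reaction-function slope is −0.25, so a 16-unit rise in a_R moves a_V by −0.25 × 16 = −4. Vega's best response falls — the actions are strategic substitutes.

-4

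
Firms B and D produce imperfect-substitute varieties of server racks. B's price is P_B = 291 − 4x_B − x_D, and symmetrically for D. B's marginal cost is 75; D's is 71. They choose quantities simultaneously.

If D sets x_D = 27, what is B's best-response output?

23.625

Firm B's profit: π = x_B(291 − 4x_B − x_D) − 75x_B.
∂π/∂x_B = 216 − 8x_B − x_D = 0 ⇒ x_B = 27 − 0.125x_D.
At x_D = 27: x_B = 27 − 0.125·27 = 23.625.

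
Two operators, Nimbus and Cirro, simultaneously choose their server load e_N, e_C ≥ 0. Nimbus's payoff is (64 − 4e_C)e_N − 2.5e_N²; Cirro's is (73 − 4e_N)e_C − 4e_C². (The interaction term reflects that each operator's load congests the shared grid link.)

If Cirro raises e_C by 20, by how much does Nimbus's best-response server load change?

Expanding Nimbus's payoff: 64e_N − 4e_Ce_N − 2.5e_N².
∂π/∂e_N = 64 − 4e_C − 5e_N = 0, so e_N = 12.8 − 0.8e_C.
The reaction-function slope is −0.8, so a 20-unit rise in e_C moves e_N by −0.8 × 20 = −16. Nimbus's best response falls — the actions are strategic substitutes.

-16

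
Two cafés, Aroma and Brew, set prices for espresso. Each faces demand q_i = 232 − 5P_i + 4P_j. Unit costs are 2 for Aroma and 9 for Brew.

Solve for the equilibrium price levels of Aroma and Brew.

Aroma's profit: π = (P_{Aroma} − 2)(232 − 5P_{Aroma} + 4P_{Brew}).
∂π/∂P_{Aroma} = 242 − 10P_{Aroma} + 4P_{Brew} = 0 ⇒ P_{Aroma} = 24.2 + 0.4P_{Brew}.
Similarly P_{Brew} = 27.7 + 0.4P_{Aroma}.
Plugging P_{Brew} into Aroma's best response: P_{Aroma} = 24.2 + 0.4(27.7 + 0.4P_{Aroma}) ⇒ 0.84P_{Aroma} = 35.28, so P_{Aroma} = 42.
Then P_{Brew} = 27.7 + 0.4·42 = 44.5.

42, 44.5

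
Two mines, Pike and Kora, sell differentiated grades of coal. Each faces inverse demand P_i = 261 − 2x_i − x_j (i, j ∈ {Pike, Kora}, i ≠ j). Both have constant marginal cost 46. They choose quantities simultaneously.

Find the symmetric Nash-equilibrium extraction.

Mine Pike's profit: π = x_{Pike}(261 − 2x_{Pike} − x_{Kora}) − 46x_{Pike}.
∂π/∂x_{Pike} = 215 − 4x_{Pike} − x_{Kora} = 0 ⇒ x_{Pike} = 53.75 − 0.25x_{Kora}.
The game is symmetric, so in equilibrium x_{Kora} = x_{Pike}: the reaction function gives 1.25x_{Pike} = 53.75, hence x_{Pike} = 43.

43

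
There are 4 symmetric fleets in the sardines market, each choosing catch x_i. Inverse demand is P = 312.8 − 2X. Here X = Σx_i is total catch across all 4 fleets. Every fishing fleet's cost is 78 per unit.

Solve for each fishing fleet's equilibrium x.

A representative fishing fleet's profit is π_i = x_i(312.8 − 2X) − 78x_i, with X = x_i + Σ_{j≠i} x_j.
First-order condition: 234.8 − 4x_i − 2Σ_{j≠i} x_j = 0.
In a symmetric equilibrium every fishing fleet chooses the same x, so Σ_{j≠i} x_j = 3x. The condition becomes 234.8 − 10x = 0, giving x = 234.8/10 = 23.48.

23.48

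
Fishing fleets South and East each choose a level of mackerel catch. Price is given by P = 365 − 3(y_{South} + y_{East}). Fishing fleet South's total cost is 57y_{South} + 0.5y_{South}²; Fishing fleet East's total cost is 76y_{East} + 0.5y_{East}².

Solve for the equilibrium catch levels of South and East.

Fishing fleet South's profit: π = y_{South}(365 − 3(y_{South} + y_{East})) − 57y_{South} − 0.5y_{South}².
∂π/∂y_{South} = 308 − 7y_{South} − 3y_{East} = 0, so y_{South} = 44 − (3/7)y_{East}.
By the same steps for East: y_{East} = 289/7 − (3/7)y_{South}.
Plugging y_{East} into South's best response: y_{South} = 44 − (3/7)(289/7 − (3/7)y_{South}) ⇒ (40/49)y_{South} = 1289/49, so y_{South} = 32.225.
Then y_{East} = 289/7 − (3/7)·32.225 = 27.475.

32.225, 27.475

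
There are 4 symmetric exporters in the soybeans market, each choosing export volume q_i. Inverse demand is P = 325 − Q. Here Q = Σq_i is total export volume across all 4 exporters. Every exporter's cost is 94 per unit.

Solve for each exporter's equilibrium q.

A representative exporter's profit is π_i = q_i(325 − Q) − 94q_i, with Q = q_i + Σ_{j≠i} q_j.
First-order condition: 231 − 2q_i − Σ_{j≠i} q_j = 0.
With identical exporters, set every q_j = q: then 231 − 2q − 3q = 0, i.e. q = 231/5 = 46.2.

46.2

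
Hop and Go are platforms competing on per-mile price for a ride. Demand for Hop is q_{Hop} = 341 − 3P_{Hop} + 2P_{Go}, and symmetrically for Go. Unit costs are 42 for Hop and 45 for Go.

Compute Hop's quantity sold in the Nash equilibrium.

Hop's profit: π = (P_{Hop} − 42)(341 − 3P_{Hop} + 2P_{Go}).
∂π/∂P_{Hop} = 467 − 6P_{Hop} + 2P_{Go} = 0 ⇒ P_{Hop} = 467/6 + (1/3)P_{Go}.
Similarly P_{Go} = 238/3 + (1/3)P_{Hop}.
Plugging P_{Go} into Hop's best response: P_{Hop} = 467/6 + (1/3)(238/3 + (1/3)P_{Hop}) ⇒ (8/9)P_{Hop} = 1877/18, so P_{Hop} = 117.3125.
Then P_{Go} = 238/3 + (1/3)·117.3125 = 118.4375.
q_{Hop} = 341 − 3·117.3125 + 2·118.4375 = 225.9375.

225.9375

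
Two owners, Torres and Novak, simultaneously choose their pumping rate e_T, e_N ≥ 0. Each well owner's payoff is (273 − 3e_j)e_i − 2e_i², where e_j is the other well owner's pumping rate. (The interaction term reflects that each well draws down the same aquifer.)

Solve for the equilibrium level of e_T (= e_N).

39

Torres's payoff is (273 − 3e_N)e_T − 2e_T².
∂π/∂e_T = 273 − 3e_N − 4e_T = 0, so e_T = 68.25 − 0.75e_N.
Setting e_T = e_N in the reaction function: e_T = 68.25 − 0.75e_T, so e_T = 68.25 / 1.75 = 39.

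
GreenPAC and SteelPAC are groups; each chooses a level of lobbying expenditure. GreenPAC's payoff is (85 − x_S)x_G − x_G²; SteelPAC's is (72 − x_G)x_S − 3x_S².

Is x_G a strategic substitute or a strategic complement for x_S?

strategic substitutes

Expanding GreenPAC's payoff: 85x_G − x_Sx_G − x_G².
∂π/∂x_G = 85 − x_S − 2x_G = 0, so x_G = 42.5 − 0.5x_S.
The best-response slope dx_G/dx_S = −0.5 < 0: the reaction function is downward-sloping, so the choices are strategic substitutes.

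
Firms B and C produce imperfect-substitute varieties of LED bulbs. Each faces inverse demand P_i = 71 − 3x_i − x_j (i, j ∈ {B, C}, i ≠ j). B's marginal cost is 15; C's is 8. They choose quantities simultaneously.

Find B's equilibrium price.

38.4

Firm B's profit: π = x_B(71 − 3x_B − x_C) − 15x_B.
∂π/∂x_B = 56 − 6x_B − x_C = 0 ⇒ x_B = 28/3 − (1/6)x_C.
Similarly x_C = 10.5 − (1/6)x_B.
Plugging x_C into B's best response: x_B = 28/3 − (1/6)(10.5 − (1/6)x_B) ⇒ (35/36)x_B = 91/12, so x_B = 7.8.
Then x_C = 10.5 − (1/6)·7.8 = 9.2.
P_B = 71 − 3·7.8 − 9.2 = 38.4.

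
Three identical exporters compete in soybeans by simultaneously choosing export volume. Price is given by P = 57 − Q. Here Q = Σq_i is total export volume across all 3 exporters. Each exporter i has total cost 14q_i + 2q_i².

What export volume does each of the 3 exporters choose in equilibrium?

A representative exporter's profit is π_i = q_i(57 − Q) − 14q_i − 2q_i², with Q = q_i + Σ_{j≠i} q_j.
First-order condition: 43 − 6q_i − Σ_{j≠i} q_j = 0.
With identical exporters, set every q_j = q: then 43 − 6q − 2q = 0, i.e. q = 43/8 = 5.375.

5.375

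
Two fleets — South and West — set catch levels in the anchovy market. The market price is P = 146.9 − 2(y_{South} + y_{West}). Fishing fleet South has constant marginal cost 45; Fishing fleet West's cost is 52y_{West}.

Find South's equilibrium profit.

Fishing fleet South's profit: π = y_{South}(146.9 − 2(y_{South} + y_{West})) − 45y_{South}.
∂π/∂y_{South} = 101.9 − 4y_{South} − 2y_{West} = 0, so y_{South} = 25.475 − 0.5y_{West}.
By the same steps for West: y_{West} = 23.725 − 0.5y_{South}.
Substituting the second reaction function into the first: y_{South} = 25.475 − 0.5(23.725 − 0.5y_{South}), which gives 0.75y_{South} = 13.6125 ⇒ y_{South} = 18.15.
Then y_{West} = 23.725 − 0.5·18.15 = 14.65.
Price P = 146.9 − 2·32.8 = 81.3.
South's profit: (81.3 − 45)·18.15 = 658.845.

658.845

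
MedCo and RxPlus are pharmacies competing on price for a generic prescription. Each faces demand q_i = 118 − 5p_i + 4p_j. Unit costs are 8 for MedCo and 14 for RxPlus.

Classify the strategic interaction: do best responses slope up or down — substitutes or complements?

strategic complements

MedCo's profit: π = (p_{MedCo} − 8)(118 − 5p_{MedCo} + 4p_{RxPlus}).
∂π/∂p_{MedCo} = 158 − 10p_{MedCo} + 4p_{RxPlus} = 0 ⇒ p_{MedCo} = 15.8 + 0.4p_{RxPlus}.
The best-response slope dp_{MedCo}/dp_{RxPlus} = 0.4 > 0: the reaction function is upward-sloping, so the choices are strategic complements.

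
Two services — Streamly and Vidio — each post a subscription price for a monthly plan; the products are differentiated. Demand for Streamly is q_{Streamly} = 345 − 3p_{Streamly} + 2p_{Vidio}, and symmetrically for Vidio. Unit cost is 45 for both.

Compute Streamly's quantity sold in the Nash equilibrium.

Streamly's profit: π = (p_{Streamly} − 45)(345 − 3p_{Streamly} + 2p_{Vidio}).
∂π/∂p_{Streamly} = 480 − 6p_{Streamly} + 2p_{Vidio} = 0 ⇒ p_{Streamly} = 80 + (1/3)p_{Vidio}.
By symmetry p_{Vidio} = p_{Streamly}; substituting into the reaction function, (2/3)p_{Streamly} = 80 and p_{Streamly} = 120.
q_{Streamly} = 345 − 3·120 + 2·120 = 225.

225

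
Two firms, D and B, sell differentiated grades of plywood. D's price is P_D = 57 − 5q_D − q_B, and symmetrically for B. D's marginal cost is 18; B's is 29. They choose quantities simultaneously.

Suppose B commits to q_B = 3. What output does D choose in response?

Firm D's profit: π = q_D(57 − 5q_D − q_B) − 18q_D.
∂π/∂q_D = 39 − 10q_D − q_B = 0 ⇒ q_D = 3.9 − 0.1q_B.
At q_B = 3: q_D = 3.9 − 0.1·3 = 3.6.

3.6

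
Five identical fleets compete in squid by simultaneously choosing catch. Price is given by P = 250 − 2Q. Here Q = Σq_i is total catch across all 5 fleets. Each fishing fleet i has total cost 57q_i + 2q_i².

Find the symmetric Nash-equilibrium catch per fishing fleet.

12.0625

A representative fishing fleet's profit is π_i = q_i(250 − 2Q) − 57q_i − 2q_i², with Q = q_i + Σ_{j≠i} q_j.
First-order condition: 193 − 8q_i − 2Σ_{j≠i} q_j = 0.
Imposing symmetry (q_j = q for all j) turns Σ_{j≠i} q_j into 4q, so 193 = 16q and q = 12.0625.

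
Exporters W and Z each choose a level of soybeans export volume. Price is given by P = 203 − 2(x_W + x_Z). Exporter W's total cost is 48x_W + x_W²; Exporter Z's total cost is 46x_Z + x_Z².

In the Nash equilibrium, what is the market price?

125

Exporter W's profit: π = x_W(203 − 2(x_W + x_Z)) − 48x_W − x_W².
∂π/∂x_W = 155 − 6x_W − 2x_Z = 0, so x_W = 155/6 − (1/3)x_Z.
By the same steps for Z: x_Z = 157/6 − (1/3)x_W.
Substituting the second reaction function into the first: x_W = 155/6 − (1/3)(157/6 − (1/3)x_W), which gives (8/9)x_W = 154/9 ⇒ x_W = 19.25.
Then x_Z = 157/6 − (1/3)·19.25 = 19.75.
Equilibrium price: P = 203 − 2·39 = 125.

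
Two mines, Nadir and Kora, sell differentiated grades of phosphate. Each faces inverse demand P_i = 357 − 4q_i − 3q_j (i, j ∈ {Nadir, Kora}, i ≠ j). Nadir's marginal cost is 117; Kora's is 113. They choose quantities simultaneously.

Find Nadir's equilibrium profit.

1866.24

Mine Nadir's profit: π = q_{Nadir}(357 − 4q_{Nadir} − 3q_{Kora}) − 117q_{Nadir}.
∂π/∂q_{Nadir} = 240 − 8q_{Nadir} − 3q_{Kora} = 0 ⇒ q_{Nadir} = 30 − 0.375q_{Kora}.
Similarly q_{Kora} = 30.5 − 0.375q_{Nadir}.
Solving the two reaction functions simultaneously: (1 − (−0.375)(−0.375))q_{Nadir} = 30 − 0.375·30.5, so (55/64)q_{Nadir} = 18.5625 and q_{Nadir} = 21.6.
Then q_{Kora} = 30.5 − 0.375·21.6 = 22.4.
P_{Nadir} = 357 − 4·21.6 − 3·22.4 = 203.4.
Profit = (203.4 − 117)·21.6 = 1866.24.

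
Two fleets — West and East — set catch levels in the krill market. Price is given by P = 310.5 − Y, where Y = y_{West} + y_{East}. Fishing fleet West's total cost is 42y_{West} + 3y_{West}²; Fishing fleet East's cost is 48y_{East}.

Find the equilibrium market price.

170.1

Fishing fleet West's profit: π = y_{West}(310.5 − (y_{West} + y_{East})) − 42y_{West} − 3y_{West}².
∂π/∂y_{West} = 268.5 − 8y_{West} − y_{East} = 0, so y_{West} = 33.5625 − 0.125y_{East}.
For East: ∂π/∂y_{East} = 262.5 − 2y_{East} − y_{West} = 0 ⇒ y_{East} = 131.25 − 0.5y_{West}.
Plugging y_{East} into West's best response: y_{West} = 33.5625 − 0.125(131.25 − 0.5y_{West}) ⇒ 0.9375y_{West} = 549/32, so y_{West} = 18.3.
Then y_{East} = 131.25 − 0.5·18.3 = 122.1.
Equilibrium price: P = 310.5 − 140.4 = 170.1.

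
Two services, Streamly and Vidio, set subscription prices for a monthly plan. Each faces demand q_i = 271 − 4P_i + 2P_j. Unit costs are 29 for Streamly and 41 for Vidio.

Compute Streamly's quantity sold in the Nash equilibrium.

148.4

Streamly's profit: π = (P_{Streamly} − 29)(271 − 4P_{Streamly} + 2P_{Vidio}).
∂π/∂P_{Streamly} = 387 − 8P_{Streamly} + 2P_{Vidio} = 0 ⇒ P_{Streamly} = 48.375 + 0.25P_{Vidio}.
Similarly P_{Vidio} = 54.375 + 0.25P_{Streamly}.
Plugging P_{Vidio} into Streamly's best response: P_{Streamly} = 48.375 + 0.25(54.375 + 0.25P_{Streamly}) ⇒ 0.9375P_{Streamly} = 1983/32, so P_{Streamly} = 66.1.
Then P_{Vidio} = 54.375 + 0.25·66.1 = 70.9.
q_{Streamly} = 271 − 4·66.1 + 2·70.9 = 148.4.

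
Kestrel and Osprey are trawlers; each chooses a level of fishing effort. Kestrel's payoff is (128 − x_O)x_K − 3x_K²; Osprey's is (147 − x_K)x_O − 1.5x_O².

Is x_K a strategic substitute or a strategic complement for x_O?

Expanding Kestrel's payoff: 128x_K − x_Ox_K − 3x_K².
∂π/∂x_K = 128 − x_O − 6x_K = 0, so x_K = 64/3 − (1/6)x_O.
The best-response slope dx_K/dx_O = −1/6 < 0: the reaction function is downward-sloping, so the choices are strategic substitutes.

strategic substitutes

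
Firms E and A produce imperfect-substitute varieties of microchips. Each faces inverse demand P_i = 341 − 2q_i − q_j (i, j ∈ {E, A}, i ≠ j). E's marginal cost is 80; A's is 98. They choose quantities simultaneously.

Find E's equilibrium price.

186.8

Firm E's profit: π = q_E(341 − 2q_E − q_A) − 80q_E.
∂π/∂q_E = 261 − 4q_E − q_A = 0 ⇒ q_E = 65.25 − 0.25q_A.
Similarly q_A = 60.75 − 0.25q_E.
Substituting the second reaction function into the first: q_E = 65.25 − 0.25(60.75 − 0.25q_E), which gives 0.9375q_E = 50.0625 ⇒ q_E = 53.4.
Then q_A = 60.75 − 0.25·53.4 = 47.4.
P_E = 341 − 2·53.4 − 47.4 = 186.8.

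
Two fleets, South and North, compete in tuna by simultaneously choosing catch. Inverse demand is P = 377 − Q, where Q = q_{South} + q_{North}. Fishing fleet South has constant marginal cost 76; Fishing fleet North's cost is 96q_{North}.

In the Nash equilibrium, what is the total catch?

194

Fishing fleet South's profit: π = q_{South}(377 − (q_{South} + q_{North})) − 76q_{South}.
∂π/∂q_{South} = 301 − 2q_{South} − q_{North} = 0, so q_{South} = 150.5 − 0.5q_{North}.
By the same steps for North: q_{North} = 140.5 − 0.5q_{South}.
Plugging q_{North} into South's best response: q_{South} = 150.5 − 0.5(140.5 − 0.5q_{South}) ⇒ 0.75q_{South} = 80.25, so q_{South} = 107.
Then q_{North} = 140.5 − 0.5·107 = 87.
Total catch: 107 + 87 = 194.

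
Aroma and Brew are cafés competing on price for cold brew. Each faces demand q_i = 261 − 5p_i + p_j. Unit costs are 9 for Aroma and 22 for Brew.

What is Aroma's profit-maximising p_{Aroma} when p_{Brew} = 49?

35.5

Aroma's profit: π = (p_{Aroma} − 9)(261 − 5p_{Aroma} + p_{Brew}).
∂π/∂p_{Aroma} = 306 − 10p_{Aroma} + p_{Brew} = 0 ⇒ p_{Aroma} = 30.6 + 0.1p_{Brew}.
At p_{Brew} = 49: p_{Aroma} = 30.6 + 0.1·49 = 35.5.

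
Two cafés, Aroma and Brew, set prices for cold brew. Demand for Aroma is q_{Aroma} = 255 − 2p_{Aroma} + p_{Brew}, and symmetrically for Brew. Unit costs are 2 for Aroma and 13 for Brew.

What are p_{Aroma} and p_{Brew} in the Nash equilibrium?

87.8, 92.2

Aroma's profit: π = (p_{Aroma} − 2)(255 − 2p_{Aroma} + p_{Brew}).
∂π/∂p_{Aroma} = 259 − 4p_{Aroma} + p_{Brew} = 0 ⇒ p_{Aroma} = 64.75 + 0.25p_{Brew}.
Similarly p_{Brew} = 70.25 + 0.25p_{Aroma}.
Plugging p_{Brew} into Aroma's best response: p_{Aroma} = 64.75 + 0.25(70.25 + 0.25p_{Aroma}) ⇒ 0.9375p_{Aroma} = 82.3125, so p_{Aroma} = 87.8.
Then p_{Brew} = 70.25 + 0.25·87.8 = 92.2.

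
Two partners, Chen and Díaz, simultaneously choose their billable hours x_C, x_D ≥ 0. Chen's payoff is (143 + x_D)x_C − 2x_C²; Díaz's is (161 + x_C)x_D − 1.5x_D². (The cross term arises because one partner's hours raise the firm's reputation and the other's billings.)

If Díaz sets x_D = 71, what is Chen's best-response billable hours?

Expanding Chen's payoff: 143x_C + x_Dx_C − 2x_C².
∂π/∂x_C = 143 + x_D − 4x_C = 0, so x_C = 35.75 + 0.25x_D.
At x_D = 71: x_C = 35.75 + 0.25·71 = 53.5.

53.5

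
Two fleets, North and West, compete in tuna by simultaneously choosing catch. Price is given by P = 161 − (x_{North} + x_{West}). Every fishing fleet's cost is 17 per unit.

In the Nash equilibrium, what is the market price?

65

Fishing fleet North's profit: π = x_{North}(161 − (x_{North} + x_{West})) − 17x_{North}.
∂π/∂x_{North} = 144 − 2x_{North} − x_{West} = 0, so x_{North} = 72 − 0.5x_{West}.
The game is symmetric, so in equilibrium x_{West} = x_{North}: the reaction function gives 1.5x_{North} = 72, hence x_{North} = 48.
Equilibrium price: P = 161 − 96 = 65.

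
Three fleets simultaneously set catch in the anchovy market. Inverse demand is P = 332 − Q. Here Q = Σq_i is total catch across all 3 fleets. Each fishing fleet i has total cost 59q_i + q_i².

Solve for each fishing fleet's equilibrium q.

45.5

A representative fishing fleet's profit is π_i = q_i(332 − Q) − 59q_i − q_i², with Q = q_i + Σ_{j≠i} q_j.
First-order condition: 273 − 4q_i − Σ_{j≠i} q_j = 0.
With identical fishing fleets, set every q_j = q: then 273 − 4q − 2q = 0, i.e. q = 273/6 = 45.5.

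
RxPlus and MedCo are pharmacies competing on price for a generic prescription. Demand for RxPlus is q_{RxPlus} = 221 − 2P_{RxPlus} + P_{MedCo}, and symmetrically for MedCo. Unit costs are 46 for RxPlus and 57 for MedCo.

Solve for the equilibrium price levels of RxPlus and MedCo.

105.8, 110.2

RxPlus's profit: π = (P_{RxPlus} − 46)(221 − 2P_{RxPlus} + P_{MedCo}).
∂π/∂P_{RxPlus} = 313 − 4P_{RxPlus} + P_{MedCo} = 0 ⇒ P_{RxPlus} = 78.25 + 0.25P_{MedCo}.
Similarly P_{MedCo} = 83.75 + 0.25P_{RxPlus}.
Plugging P_{MedCo} into RxPlus's best response: P_{RxPlus} = 78.25 + 0.25(83.75 + 0.25P_{RxPlus}) ⇒ 0.9375P_{RxPlus} = 99.1875, so P_{RxPlus} = 105.8.
Then P_{MedCo} = 83.75 + 0.25·105.8 = 110.2.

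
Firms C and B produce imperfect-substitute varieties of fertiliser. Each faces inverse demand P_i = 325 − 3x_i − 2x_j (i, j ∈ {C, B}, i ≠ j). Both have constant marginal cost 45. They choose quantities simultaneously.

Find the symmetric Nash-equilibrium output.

35

Firm C's profit: π = x_C(325 − 3x_C − 2x_B) − 45x_C.
∂π/∂x_C = 280 − 6x_C − 2x_B = 0 ⇒ x_C = 140/3 − (1/3)x_B.
The game is symmetric, so in equilibrium x_B = x_C: the reaction function gives (4/3)x_C = 140/3, hence x_C = 35.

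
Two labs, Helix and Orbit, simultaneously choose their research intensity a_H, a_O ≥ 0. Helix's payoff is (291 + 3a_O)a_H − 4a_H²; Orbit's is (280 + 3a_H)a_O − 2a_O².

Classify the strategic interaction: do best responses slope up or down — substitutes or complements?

strategic complements

Expanding Helix's payoff: 291a_H + 3a_Oa_H − 4a_H².
∂π/∂a_H = 291 + 3a_O − 8a_H = 0, so a_H = 36.375 + 0.375a_O.
The best-response slope da_H/da_O = 0.375 > 0: the reaction function is upward-sloping, so the choices are strategic complements.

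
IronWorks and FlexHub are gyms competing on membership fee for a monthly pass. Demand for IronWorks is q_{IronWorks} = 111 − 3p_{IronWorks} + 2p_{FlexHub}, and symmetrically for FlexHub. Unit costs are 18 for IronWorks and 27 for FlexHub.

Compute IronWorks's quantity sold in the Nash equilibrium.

IronWorks's profit: π = (p_{IronWorks} − 18)(111 − 3p_{IronWorks} + 2p_{FlexHub}).
∂π/∂p_{IronWorks} = 165 − 6p_{IronWorks} + 2p_{FlexHub} = 0 ⇒ p_{IronWorks} = 27.5 + (1/3)p_{FlexHub}.
Similarly p_{FlexHub} = 32 + (1/3)p_{IronWorks}.
Solving the two reaction functions simultaneously: (1 − (1/3)(1/3))p_{IronWorks} = 27.5 + (1/3)·32, so (8/9)p_{IronWorks} = 229/6 and p_{IronWorks} = 42.9375.
Then p_{FlexHub} = 32 + (1/3)·42.9375 = 46.3125.
q_{IronWorks} = 111 − 3·42.9375 + 2·46.3125 = 74.8125.

74.8125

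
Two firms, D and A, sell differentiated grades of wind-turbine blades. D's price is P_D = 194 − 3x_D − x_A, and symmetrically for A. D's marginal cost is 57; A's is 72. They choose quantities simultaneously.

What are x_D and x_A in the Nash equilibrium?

20, 17

Firm D's profit: π = x_D(194 − 3x_D − x_A) − 57x_D.
∂π/∂x_D = 137 − 6x_D − x_A = 0 ⇒ x_D = 137/6 − (1/6)x_A.
Similarly x_A = 61/3 − (1/6)x_D.
Substituting the second reaction function into the first: x_D = 137/6 − (1/6)(61/3 − (1/6)x_D), which gives (35/36)x_D = 175/9 ⇒ x_D = 20.
Then x_A = 61/3 − (1/6)·20 = 17.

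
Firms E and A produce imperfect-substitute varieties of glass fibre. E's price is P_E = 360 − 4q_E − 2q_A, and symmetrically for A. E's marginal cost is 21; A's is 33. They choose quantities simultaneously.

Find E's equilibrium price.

158.2

Firm E's profit: π = q_E(360 − 4q_E − 2q_A) − 21q_E.
∂π/∂q_E = 339 − 8q_E − 2q_A = 0 ⇒ q_E = 42.375 − 0.25q_A.
Similarly q_A = 40.875 − 0.25q_E.
Solving the two reaction functions simultaneously: (1 − (−0.25)(−0.25))q_E = 42.375 − 0.25·40.875, so 0.9375q_E = 1029/32 and q_E = 34.3.
Then q_A = 40.875 − 0.25·34.3 = 32.3.
P_E = 360 − 4·34.3 − 2·32.3 = 158.2.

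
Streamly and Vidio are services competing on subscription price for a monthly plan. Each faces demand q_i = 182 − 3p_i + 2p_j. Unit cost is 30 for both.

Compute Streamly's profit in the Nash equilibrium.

Streamly's profit: π = (p_{Streamly} − 30)(182 − 3p_{Streamly} + 2p_{Vidio}).
∂π/∂p_{Streamly} = 272 − 6p_{Streamly} + 2p_{Vidio} = 0 ⇒ p_{Streamly} = 136/3 + (1/3)p_{Vidio}.
Setting p_{Streamly} = p_{Vidio} in the reaction function: p_{Streamly} = 136/3 + (1/3)p_{Streamly}, so p_{Streamly} = (136/3) / (2/3) = 68.
q_{Streamly} = 182 − 3·68 + 2·68 = 114.
Profit = (68 − 30)·114 = 4332.

4332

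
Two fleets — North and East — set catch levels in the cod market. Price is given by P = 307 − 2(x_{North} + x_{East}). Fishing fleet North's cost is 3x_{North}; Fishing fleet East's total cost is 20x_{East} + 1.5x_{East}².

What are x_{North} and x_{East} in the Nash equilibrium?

Fishing fleet North's profit: π = x_{North}(307 − 2(x_{North} + x_{East})) − 3x_{North}.
∂π/∂x_{North} = 304 − 4x_{North} − 2x_{East} = 0, so x_{North} = 76 − 0.5x_{East}.
For East: ∂π/∂x_{East} = 287 − 7x_{East} − 2x_{North} = 0 ⇒ x_{East} = 41 − (2/7)x_{North}.
Solving the two reaction functions simultaneously: (1 − (−0.5)(−2/7))x_{North} = 76 − 0.5·41, so (6/7)x_{North} = 55.5 and x_{North} = 64.75.
Then x_{East} = 41 − (2/7)·64.75 = 22.5.

64.75, 22.5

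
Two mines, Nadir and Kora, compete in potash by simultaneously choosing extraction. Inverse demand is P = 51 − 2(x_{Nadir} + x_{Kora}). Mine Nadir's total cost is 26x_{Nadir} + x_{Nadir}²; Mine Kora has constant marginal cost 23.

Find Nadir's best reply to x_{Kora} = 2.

3.5

Mine Nadir's profit: π = x_{Nadir}(51 − 2(x_{Nadir} + x_{Kora})) − 26x_{Nadir} − x_{Nadir}².
∂π/∂x_{Nadir} = 25 − 6x_{Nadir} − 2x_{Kora} = 0, so x_{Nadir} = 25/6 − (1/3)x_{Kora}.
At x_{Kora} = 2: x_{Nadir} = 25/6 − (1/3)·2 = 3.5.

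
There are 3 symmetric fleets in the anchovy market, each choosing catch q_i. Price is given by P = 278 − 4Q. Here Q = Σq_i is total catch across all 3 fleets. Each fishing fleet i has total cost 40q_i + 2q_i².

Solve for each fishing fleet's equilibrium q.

11.9

A representative fishing fleet's profit is π_i = q_i(278 − 4Q) − 40q_i − 2q_i², with Q = q_i + Σ_{j≠i} q_j.
First-order condition: 238 − 12q_i − 4Σ_{j≠i} q_j = 0.
Imposing symmetry (q_j = q for all j) turns Σ_{j≠i} q_j into 2q, so 238 = 20q and q = 11.9.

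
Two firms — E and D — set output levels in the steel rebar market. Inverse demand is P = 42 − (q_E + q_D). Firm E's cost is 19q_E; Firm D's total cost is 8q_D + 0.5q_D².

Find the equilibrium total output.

Firm E's profit: π = q_E(42 − (q_E + q_D)) − 19q_E.
∂π/∂q_E = 23 − 2q_E − q_D = 0, so q_E = 11.5 − 0.5q_D.
For D: ∂π/∂q_D = 34 − 3q_D − q_E = 0 ⇒ q_D = 34/3 − (1/3)q_E.
Substituting the second reaction function into the first: q_E = 11.5 − 0.5(34/3 − (1/3)q_E), which gives (5/6)q_E = 35/6 ⇒ q_E = 7.
Then q_D = 34/3 − (1/3)·7 = 9.
Total output: 7 + 9 = 16.

16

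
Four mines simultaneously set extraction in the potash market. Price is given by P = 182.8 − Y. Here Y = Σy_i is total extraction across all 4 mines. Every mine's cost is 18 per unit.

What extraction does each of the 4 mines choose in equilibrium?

32.96

A representative mine's profit is π_i = y_i(182.8 − Y) − 18y_i, with Y = y_i + Σ_{j≠i} y_j.
First-order condition: 164.8 − 2y_i − Σ_{j≠i} y_j = 0.
With identical mines, set every y_j = y: then 164.8 − 2y − 3y = 0, i.e. y = 164.8/5 = 32.96.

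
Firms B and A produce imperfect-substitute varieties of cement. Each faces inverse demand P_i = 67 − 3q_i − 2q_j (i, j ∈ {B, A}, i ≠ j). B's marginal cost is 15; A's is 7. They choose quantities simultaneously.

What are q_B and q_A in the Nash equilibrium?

6, 8

Firm B's profit: π = q_B(67 − 3q_B − 2q_A) − 15q_B.
∂π/∂q_B = 52 − 6q_B − 2q_A = 0 ⇒ q_B = 26/3 − (1/3)q_A.
Similarly q_A = 10 − (1/3)q_B.
Solving the two reaction functions simultaneously: (1 − (−1/3)(−1/3))q_B = 26/3 − (1/3)·10, so (8/9)q_B = 16/3 and q_B = 6.
Then q_A = 10 − (1/3)·6 = 8.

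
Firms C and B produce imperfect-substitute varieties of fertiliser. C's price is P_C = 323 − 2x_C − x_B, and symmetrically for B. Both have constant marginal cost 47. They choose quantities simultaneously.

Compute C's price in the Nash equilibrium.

157.4

Firm C's profit: π = x_C(323 − 2x_C − x_B) − 47x_C.
∂π/∂x_C = 276 − 4x_C − x_B = 0 ⇒ x_C = 69 − 0.25x_B.
The game is symmetric, so in equilibrium x_B = x_C: the reaction function gives 1.25x_C = 69, hence x_C = 55.2.
P_C = 323 − 2·55.2 − 55.2 = 157.4.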